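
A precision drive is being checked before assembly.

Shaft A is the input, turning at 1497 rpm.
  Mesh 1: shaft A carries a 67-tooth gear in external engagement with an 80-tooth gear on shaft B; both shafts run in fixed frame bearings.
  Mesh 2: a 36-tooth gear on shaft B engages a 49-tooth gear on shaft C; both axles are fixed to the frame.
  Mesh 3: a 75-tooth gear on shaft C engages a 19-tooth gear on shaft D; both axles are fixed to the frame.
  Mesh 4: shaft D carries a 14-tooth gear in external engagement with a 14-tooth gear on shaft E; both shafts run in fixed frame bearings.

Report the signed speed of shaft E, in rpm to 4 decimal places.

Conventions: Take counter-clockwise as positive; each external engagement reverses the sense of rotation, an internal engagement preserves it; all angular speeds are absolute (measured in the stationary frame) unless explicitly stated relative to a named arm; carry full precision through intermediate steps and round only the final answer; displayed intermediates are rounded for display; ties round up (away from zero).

recognized (5 fixed axles, 4 meshes): fixed-axis compound train
mesh 1 [67T→80T]: ω = 1497.0000×67/80 = 1253.7375 rpm, sense flips to −
mesh 2 [36T→49T]: ω = 1253.7375×36/49 = 921.1133 rpm, sense flips to +
mesh 3 [75T→19T]: ω = 921.1133×75/19 = 3635.9734 rpm, sense flips to −
mesh 4 [14T→14T]: ω = 3635.9734×14/14 = 3635.9734 rpm, sense flips to +
signed output speed = +3635.9734 rpm

+3635.9734 rpm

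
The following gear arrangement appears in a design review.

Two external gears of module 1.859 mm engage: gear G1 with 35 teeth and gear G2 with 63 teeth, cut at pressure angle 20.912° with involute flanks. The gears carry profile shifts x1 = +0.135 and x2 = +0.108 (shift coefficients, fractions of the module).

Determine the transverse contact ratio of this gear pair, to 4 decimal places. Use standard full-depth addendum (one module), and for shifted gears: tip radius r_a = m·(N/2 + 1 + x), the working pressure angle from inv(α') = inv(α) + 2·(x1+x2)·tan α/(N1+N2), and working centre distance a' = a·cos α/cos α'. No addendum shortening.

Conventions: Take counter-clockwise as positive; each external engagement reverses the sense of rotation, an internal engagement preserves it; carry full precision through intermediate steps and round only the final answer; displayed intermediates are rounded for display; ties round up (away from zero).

1.6522

single-mesh involute tooth geometry (35T engaging 63T at module 1.859)
base radii: r_b1 = 30.389576, r_b2 = 54.701236
tip radii: r_a1 = 34.642465, r_a2 = 60.618272
inv(α') = inv(20.912°) + 2·(+0.135+0.108)·tan α/(35+63) = 0.01901453  ⇒  α' = 21.62834°
a' = a·cos α / cos α' = 91.0910·cos 20.912°/cos 21.62834° = 91.535427
action lengths: √(r_a1²−r_b1²) = 16.630516, √(r_a2²−r_b2²) = 26.121823
base pitch p_b = π·m·cos α = 5.455524
CR = (16.630516 + 26.121823 − 91.535427·sin 21.62834°)/5.455524 = 1.652236
contact ratio ≈ 1.6522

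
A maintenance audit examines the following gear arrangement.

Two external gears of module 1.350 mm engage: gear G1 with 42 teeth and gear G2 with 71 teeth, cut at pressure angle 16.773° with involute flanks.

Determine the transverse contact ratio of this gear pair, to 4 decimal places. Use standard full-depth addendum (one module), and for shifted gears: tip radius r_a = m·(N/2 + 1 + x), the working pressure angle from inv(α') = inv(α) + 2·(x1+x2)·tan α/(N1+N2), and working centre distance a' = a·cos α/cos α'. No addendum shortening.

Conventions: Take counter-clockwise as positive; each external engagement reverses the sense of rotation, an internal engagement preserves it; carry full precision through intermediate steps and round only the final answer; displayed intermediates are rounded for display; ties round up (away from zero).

1.9703

topology: single-mesh involute geometry — m = 1.350, 42T/71T pair
base radii: r_b1 = 27.143866, r_b2 = 45.886059
tip radii: r_a1 = 29.700000, r_a2 = 49.275000
no profile shift: α' = α, a' = a
action lengths: √(r_a1²−r_b1²) = 12.054067, √(r_a2²−r_b2²) = 17.958151
base pitch p_b = π·m·cos α = 4.060713
CR = (12.054067 + 17.958151 − 76.275000·sin 16.77300°)/4.060713 = 1.970277
contact ratio ≈ 1.9703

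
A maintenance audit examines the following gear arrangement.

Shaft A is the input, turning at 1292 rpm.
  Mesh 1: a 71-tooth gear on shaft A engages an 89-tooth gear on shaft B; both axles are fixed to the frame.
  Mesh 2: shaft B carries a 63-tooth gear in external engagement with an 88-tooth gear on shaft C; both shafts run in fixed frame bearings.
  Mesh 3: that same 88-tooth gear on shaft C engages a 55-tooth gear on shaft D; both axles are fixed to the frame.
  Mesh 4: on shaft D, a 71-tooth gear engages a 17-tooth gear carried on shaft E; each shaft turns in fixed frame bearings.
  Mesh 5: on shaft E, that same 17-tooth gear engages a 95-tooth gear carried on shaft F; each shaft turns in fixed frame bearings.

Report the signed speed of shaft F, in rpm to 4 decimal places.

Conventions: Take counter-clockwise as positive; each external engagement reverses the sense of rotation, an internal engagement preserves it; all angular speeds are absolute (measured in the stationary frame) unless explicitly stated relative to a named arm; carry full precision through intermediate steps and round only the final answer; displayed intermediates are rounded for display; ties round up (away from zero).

class = fixed-axis compound train [5 meshes; 5 ratios multiply, 5 sense flips]
mesh 1 [71T→89T]: ω = 1292.0000×71/89 = 1030.6966 rpm, sense flips to −
mesh 2 [63T→88T]: ω = 1030.6966×63/88 = 737.8851 rpm, sense flips to +
mesh 3 [88T→55T]: ω = 737.8851×88/55 = 1180.6161 rpm, sense flips to −
mesh 4 [71T→17T]: ω = 1180.6161×71/17 = 4930.8086 rpm, sense flips to +
mesh 5 [17T→95T]: ω = 4930.8086×17/95 = 882.3552 rpm, sense flips to −
signed output speed = -882.3552 rpm

-882.3552 rpm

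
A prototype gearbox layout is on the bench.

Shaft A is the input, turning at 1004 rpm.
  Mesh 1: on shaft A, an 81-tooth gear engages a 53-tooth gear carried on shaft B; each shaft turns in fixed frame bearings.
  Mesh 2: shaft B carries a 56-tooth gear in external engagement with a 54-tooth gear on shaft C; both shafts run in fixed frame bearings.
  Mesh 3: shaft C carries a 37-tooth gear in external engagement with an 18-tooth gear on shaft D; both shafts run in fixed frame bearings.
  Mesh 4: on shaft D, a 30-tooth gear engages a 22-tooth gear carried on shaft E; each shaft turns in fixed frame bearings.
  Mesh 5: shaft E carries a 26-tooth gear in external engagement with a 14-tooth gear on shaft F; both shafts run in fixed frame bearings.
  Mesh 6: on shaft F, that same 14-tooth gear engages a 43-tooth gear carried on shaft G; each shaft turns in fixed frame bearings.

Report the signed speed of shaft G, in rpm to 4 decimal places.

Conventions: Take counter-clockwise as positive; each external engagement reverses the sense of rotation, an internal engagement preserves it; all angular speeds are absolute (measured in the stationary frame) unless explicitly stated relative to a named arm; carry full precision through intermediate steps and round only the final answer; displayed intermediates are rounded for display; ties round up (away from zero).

recognized (7 fixed axles, 6 meshes): fixed-axis compound train
mesh 1 [81T→53T]: ω = 1004.0000×81/53 = 1534.4151 rpm, sense flips to −
mesh 2 [56T→54T]: ω = 1534.4151×56/54 = 1591.2453 rpm, sense flips to +
mesh 3 [37T→18T]: ω = 1591.2453×37/18 = 3270.8931 rpm, sense flips to −
mesh 4 [30T→22T]: ω = 3270.8931×30/22 = 4460.3087 rpm, sense flips to +
mesh 5 [26T→14T]: ω = 4460.3087×26/14 = 8283.4305 rpm, sense flips to −
mesh 6 [14T→43T]: ω = 8283.4305×14/43 = 2696.9309 rpm, sense flips to +
signed output speed = +2696.9309 rpm

+2696.9309 rpm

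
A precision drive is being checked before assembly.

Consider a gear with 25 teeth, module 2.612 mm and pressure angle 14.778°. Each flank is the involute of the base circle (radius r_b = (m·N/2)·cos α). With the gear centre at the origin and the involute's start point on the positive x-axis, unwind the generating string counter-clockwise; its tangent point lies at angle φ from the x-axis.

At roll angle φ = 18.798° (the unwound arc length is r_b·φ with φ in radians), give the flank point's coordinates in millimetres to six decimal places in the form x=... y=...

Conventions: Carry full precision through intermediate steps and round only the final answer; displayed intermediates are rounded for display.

topology: single-mesh involute geometry — m = 2.612, N = 25
pitch radius r_p = m·N/2 = 2.612·25/2 = 32.650000
base radius r_b = r_p·cos α = 32.650000·cos 14.778° = 31.569984
roll angle φ = 18.798° = 0.32808699 rad
x = r_b·(cos φ + φ·sin φ) = 33.223646
y = r_b·(sin φ − φ·cos φ) = 0.367653

x=33.223646 y=0.367653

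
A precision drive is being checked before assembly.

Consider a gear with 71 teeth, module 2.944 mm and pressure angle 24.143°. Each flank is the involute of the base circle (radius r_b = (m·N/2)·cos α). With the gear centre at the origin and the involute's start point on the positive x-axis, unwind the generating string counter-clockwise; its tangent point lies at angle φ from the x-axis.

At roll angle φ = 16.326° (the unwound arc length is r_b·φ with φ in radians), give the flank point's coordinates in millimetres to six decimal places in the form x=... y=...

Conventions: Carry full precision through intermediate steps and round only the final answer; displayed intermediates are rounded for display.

x=99.163491 y=0.729511

recognized (one wheel, involute flank): single-mesh tooth geometry, m = 2.944, N = 71
pitch radius r_p = m·N/2 = 2.944·71/2 = 104.512000
base radius r_b = r_p·cos α = 104.512000·cos 24.143° = 95.370071
roll angle φ = 16.326° = 0.28494245 rad
x = r_b·(cos φ + φ·sin φ) = 99.163491
y = r_b·(sin φ − φ·cos φ) = 0.729511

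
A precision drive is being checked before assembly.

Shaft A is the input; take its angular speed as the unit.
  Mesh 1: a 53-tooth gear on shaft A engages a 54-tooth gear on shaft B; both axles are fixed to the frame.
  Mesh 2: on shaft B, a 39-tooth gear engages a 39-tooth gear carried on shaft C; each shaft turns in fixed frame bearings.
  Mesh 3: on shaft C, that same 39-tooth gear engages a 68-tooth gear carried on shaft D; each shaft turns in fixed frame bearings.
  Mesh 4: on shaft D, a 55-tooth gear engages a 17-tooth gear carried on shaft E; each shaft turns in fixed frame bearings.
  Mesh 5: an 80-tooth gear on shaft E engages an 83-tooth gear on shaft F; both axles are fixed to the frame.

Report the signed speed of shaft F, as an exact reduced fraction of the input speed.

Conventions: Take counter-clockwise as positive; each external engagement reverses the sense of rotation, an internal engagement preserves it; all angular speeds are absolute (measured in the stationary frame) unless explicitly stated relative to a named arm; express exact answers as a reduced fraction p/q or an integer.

5-mesh fixed-axis compound train (all bearings frame-fixed)
mesh 1 [53T→54T]: |ω|/ω_in = 1×53/54 = 53/54, sense flips to −
mesh 2 [39T→39T]: |ω|/ω_in = (53/54)×39/39 = 53/54, sense flips to +
mesh 3 [39T→68T]: |ω|/ω_in = (53/54)×39/68 = 689/1224, sense flips to −
mesh 4 [55T→17T]: |ω|/ω_in = (689/1224)×55/17 = 37895/20808, sense flips to +
mesh 5 [80T→83T]: |ω|/ω_in = (37895/20808)×80/83 = 378950/215883, sense flips to −
signed output speed (× input speed) = -378950/215883

-378950/215883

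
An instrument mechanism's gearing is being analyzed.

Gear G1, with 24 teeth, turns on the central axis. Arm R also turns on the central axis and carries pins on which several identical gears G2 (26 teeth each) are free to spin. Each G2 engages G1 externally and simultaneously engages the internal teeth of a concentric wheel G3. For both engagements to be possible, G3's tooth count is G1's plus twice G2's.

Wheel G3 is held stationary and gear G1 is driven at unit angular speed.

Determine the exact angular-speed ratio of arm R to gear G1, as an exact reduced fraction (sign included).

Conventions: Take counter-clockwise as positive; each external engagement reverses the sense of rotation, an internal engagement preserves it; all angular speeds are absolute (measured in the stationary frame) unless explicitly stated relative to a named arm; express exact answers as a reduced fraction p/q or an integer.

planetary set (24T centre, 26T on arm, 76T internal) — Willis relation
ring teeth: 24 + 2·26 = 76
24(ω_sun−ω_arm) = −76(ω_ring−ω_arm),  ω_ring = 0, ω_sun = 1
24(1−ω_arm) = −76(0−ω_arm)  ⇒  100·ω_arm = 24  ⇒  ω_arm = 6/25
ω_out/ω_in = 6/25

6/25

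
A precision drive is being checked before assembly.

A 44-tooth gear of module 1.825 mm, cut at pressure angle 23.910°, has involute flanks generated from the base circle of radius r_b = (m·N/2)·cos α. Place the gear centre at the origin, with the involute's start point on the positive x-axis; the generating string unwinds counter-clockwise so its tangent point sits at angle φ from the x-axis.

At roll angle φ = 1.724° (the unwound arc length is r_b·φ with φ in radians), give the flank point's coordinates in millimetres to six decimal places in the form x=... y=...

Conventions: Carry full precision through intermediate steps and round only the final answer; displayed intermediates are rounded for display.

single-mesh involute tooth geometry (44T wheel at module 1.825)
pitch radius r_p = m·N/2 = 1.825·44/2 = 40.150000
base radius r_b = r_p·cos α = 40.150000·cos 23.910° = 36.704457
roll angle φ = 1.724° = 0.03008948 rad
x = r_b·(cos φ + φ·sin φ) = 36.721069
y = r_b·(sin φ − φ·cos φ) = 0.000333

x=36.721069 y=0.000333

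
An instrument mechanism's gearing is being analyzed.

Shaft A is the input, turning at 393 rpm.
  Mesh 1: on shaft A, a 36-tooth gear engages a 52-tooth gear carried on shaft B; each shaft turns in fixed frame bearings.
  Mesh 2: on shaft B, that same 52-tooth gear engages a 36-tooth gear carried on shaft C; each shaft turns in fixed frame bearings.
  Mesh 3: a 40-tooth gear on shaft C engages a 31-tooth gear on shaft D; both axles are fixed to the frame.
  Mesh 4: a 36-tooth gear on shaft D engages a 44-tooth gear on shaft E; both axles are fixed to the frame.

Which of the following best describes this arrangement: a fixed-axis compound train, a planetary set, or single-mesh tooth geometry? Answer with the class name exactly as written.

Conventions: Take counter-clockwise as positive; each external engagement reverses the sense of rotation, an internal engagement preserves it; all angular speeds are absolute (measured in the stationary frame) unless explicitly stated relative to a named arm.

fixed-axis compound train

topology: fixed-axis compound train — 4 meshes, A→E
classification: fixed-axis compound train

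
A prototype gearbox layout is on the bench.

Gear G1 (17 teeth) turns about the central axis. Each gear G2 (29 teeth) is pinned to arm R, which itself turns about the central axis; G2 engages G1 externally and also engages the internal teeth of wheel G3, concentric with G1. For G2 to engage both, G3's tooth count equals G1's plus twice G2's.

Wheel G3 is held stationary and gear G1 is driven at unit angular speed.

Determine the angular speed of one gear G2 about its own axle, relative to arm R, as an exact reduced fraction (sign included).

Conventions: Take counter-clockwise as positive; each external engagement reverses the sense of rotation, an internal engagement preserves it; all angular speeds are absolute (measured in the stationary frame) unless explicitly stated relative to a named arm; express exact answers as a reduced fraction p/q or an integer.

-1275/2668

topology: planetary set — G1 17T / G2 29T / G3 75T, arm = carrier (Willis)
ring teeth: 17 + 2·29 = 75
17(ω_sun−ω_arm) = −75(ω_ring−ω_arm),  ω_ring = 0, ω_sun = 1
17(1−ω_arm) = −75(0−ω_arm)  ⇒  92·ω_arm = 17  ⇒  ω_arm = 17/92
sun–planet mesh: 17·(1−17/92) = −29·(ω_p−ω_arm)  ⇒  ω_p−ω_arm = -1275/2668
exact speed ratio = -1275/2668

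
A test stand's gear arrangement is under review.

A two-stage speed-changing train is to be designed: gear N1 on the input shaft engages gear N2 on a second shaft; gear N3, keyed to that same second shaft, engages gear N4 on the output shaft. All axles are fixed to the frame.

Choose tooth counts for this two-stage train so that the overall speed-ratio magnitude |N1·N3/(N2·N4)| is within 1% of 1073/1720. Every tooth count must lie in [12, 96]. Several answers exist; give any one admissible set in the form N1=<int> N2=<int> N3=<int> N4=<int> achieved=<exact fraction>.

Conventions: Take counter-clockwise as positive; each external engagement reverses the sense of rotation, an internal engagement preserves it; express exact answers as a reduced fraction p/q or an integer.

N1=29 N2=20 N3=37 N4=86 achieved=1073/1720

class = fixed-axis compound train [2-stage, 1073/1720 wanted]
target = 1073/1720 in lowest terms: an exact hit needs N1·N3 = k·1073 and N2·N4 = k·1720 for one integer k, every count in [12, 96]; additionally prefer no 1:1 stage (N1 ≠ N2, N3 ≠ N4)
k = 1: N1·N3 = 1073 = 29·37, N2·N4 = 1720 = 20·86
achieved = 29·37/(20·86) = 1073/1720; |achieved − target| = 0 ≤ 1073/172000 ✓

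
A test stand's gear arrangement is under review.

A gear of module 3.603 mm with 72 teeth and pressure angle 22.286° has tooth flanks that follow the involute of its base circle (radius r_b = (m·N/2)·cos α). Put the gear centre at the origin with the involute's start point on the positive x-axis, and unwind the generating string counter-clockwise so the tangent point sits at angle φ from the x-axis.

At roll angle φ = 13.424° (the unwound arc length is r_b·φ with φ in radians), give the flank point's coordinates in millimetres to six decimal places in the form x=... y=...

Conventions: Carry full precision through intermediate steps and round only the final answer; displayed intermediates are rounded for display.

topology: single-mesh involute geometry — m = 3.603, N = 72
pitch radius r_p = m·N/2 = 3.603·72/2 = 129.708000
base radius r_b = r_p·cos α = 129.708000·cos 22.286° = 120.019125
roll angle φ = 13.424° = 0.23429300 rad
x = r_b·(cos φ + φ·sin φ) = 123.268174
y = r_b·(sin φ − φ·cos φ) = 0.511707

x=123.268174 y=0.511707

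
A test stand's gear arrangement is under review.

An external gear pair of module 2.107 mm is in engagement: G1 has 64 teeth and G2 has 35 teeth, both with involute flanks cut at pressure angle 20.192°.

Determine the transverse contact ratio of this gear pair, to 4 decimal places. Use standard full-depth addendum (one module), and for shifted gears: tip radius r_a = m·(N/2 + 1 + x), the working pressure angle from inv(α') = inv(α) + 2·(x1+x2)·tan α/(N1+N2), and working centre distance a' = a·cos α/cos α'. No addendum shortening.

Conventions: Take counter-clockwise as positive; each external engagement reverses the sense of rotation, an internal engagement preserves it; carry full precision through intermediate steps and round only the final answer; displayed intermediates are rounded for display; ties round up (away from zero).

1.7307

recognized (one external pair, fixed centres): single-mesh tooth geometry, m = 2.107, N1 = 64, N2 = 35
base radii: r_b1 = 63.280204, r_b2 = 34.606361
tip radii: r_a1 = 69.531000, r_a2 = 38.979500
no profile shift: α' = α, a' = a
action lengths: √(r_a1²−r_b1²) = 28.812771, √(r_a2²−r_b2²) = 17.938817
base pitch p_b = π·m·cos α = 6.212519
CR = (28.812771 + 17.938817 − 104.296500·sin 20.19200°)/6.212519 = 1.730677
contact ratio ≈ 1.7307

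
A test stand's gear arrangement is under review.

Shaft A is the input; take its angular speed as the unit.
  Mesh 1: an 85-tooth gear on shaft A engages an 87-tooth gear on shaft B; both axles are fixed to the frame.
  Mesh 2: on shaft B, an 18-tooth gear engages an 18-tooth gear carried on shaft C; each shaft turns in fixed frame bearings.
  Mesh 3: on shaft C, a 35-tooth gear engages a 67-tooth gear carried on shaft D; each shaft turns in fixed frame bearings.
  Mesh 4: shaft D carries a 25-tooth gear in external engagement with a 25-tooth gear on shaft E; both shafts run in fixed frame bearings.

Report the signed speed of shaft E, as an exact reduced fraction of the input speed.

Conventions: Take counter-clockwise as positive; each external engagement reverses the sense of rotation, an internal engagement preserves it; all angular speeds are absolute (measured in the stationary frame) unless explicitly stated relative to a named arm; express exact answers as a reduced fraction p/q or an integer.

2975/5829

4-mesh fixed-axis compound train (all bearings frame-fixed)
mesh 1 [85T→87T]: |ω|/ω_in = 1×85/87 = 85/87, sense flips to −
mesh 2 [18T→18T]: |ω|/ω_in = (85/87)×18/18 = 85/87, sense flips to +
mesh 3 [35T→67T]: |ω|/ω_in = (85/87)×35/67 = 2975/5829, sense flips to −
mesh 4 [25T→25T]: |ω|/ω_in = (2975/5829)×25/25 = 2975/5829, sense flips to +
signed output speed (× input speed) = 2975/5829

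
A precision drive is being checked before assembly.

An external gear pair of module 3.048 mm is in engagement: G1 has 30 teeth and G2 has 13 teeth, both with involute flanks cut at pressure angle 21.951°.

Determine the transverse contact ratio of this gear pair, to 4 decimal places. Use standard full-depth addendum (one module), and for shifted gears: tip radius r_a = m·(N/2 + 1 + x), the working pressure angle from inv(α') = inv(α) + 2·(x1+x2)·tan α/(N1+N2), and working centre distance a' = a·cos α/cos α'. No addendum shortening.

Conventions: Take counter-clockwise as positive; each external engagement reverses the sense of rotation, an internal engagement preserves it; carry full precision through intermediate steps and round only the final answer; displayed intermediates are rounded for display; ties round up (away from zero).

1.4848

topology: single-mesh involute geometry — m = 3.048, 30T/13T pair
base radii: r_b1 = 42.405478, r_b2 = 18.375707
tip radii: r_a1 = 48.768000, r_a2 = 22.860000
no profile shift: α' = α, a' = a
action lengths: √(r_a1²−r_b1²) = 24.085126, √(r_a2²−r_b2²) = 13.598272
base pitch p_b = π·m·cos α = 8.881382
CR = (24.085126 + 13.598272 − 65.532000·sin 21.95100°)/8.881382 = 1.484752
contact ratio ≈ 1.4848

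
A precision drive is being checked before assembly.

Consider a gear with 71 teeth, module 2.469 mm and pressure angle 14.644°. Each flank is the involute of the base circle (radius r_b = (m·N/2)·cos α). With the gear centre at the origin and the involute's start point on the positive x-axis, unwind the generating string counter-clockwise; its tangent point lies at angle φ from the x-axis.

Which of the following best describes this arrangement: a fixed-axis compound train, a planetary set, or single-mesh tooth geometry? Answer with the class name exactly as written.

single-mesh tooth geometry

class = single-mesh tooth geometry [base-circle involute, m = 2.469, 71T]
classification: single-mesh tooth geometry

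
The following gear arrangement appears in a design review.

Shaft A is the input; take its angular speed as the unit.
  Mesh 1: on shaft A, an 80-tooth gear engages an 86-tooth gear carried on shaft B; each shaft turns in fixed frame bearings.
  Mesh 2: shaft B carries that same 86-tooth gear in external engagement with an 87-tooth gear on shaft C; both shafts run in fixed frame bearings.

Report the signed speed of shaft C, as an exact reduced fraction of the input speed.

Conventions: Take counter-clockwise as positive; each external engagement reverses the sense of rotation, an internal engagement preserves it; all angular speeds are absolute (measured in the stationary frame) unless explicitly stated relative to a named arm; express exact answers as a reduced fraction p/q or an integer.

2-mesh fixed-axis compound train (all bearings frame-fixed)
mesh 1 [80T→86T]: |ω|/ω_in = 1×80/86 = 40/43, sense flips to −
mesh 2 [86T→87T]: |ω|/ω_in = (40/43)×86/87 = 80/87, sense flips to +
signed output speed (× input speed) = 80/87

80/87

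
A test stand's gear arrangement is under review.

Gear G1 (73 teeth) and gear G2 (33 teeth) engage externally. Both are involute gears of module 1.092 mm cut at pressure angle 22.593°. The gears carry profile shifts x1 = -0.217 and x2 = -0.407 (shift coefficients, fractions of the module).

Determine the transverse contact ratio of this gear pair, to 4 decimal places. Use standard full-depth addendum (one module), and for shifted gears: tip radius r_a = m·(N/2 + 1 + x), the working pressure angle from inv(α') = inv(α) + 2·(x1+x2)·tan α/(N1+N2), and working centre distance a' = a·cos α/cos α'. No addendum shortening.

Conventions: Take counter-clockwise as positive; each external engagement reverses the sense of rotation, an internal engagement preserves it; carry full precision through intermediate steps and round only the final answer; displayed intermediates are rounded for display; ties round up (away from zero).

1.7556

topology: single-mesh involute geometry — m = 1.092, 73T/33T pair
base radii: r_b1 = 36.799184, r_b2 = 16.635248
tip radii: r_a1 = 40.713036, r_a2 = 18.665556
inv(α') = inv(22.593°) + 2·(-0.217-0.407)·tan α/(73+33) = 0.01689507  ⇒  α' = 20.82347°
a' = a·cos α / cos α' = 57.8760·cos 22.593°/cos 20.82347° = 57.168683
action lengths: √(r_a1²−r_b1²) = 17.417559, √(r_a2²−r_b2²) = 8.465903
base pitch p_b = π·m·cos α = 3.167344
CR = (17.417559 + 8.465903 − 57.168683·sin 20.82347°)/3.167344 = 1.755595
contact ratio ≈ 1.7556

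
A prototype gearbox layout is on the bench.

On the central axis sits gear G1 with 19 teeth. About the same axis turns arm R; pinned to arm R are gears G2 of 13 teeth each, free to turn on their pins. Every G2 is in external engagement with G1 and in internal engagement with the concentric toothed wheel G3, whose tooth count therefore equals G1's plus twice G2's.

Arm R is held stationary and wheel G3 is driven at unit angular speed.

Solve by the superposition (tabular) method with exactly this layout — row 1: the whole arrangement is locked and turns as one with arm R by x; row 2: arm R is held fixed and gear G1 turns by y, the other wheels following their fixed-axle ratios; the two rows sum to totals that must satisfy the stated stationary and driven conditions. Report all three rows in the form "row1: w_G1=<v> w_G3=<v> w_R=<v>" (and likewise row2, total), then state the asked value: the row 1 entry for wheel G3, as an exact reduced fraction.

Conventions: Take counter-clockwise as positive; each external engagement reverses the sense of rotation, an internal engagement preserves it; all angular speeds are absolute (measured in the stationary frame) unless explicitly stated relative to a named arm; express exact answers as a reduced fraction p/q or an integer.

row1: w_G1=0 w_G3=0 w_R=0
row2: w_G1=-45/19 w_G3=1 w_R=0
total: w_G1=-45/19 w_G3=1 w_R=0
asked value: 0

planetary set (19T centre, 13T on arm, 45T internal) — Willis relation
row 1 — lock + rotate with arm: ω_sun = ω_ring = ω_arm = x
row 2 (arm held, sun turns y): ω_ring = −(19/45)·y, ω_arm = 0
boundary: total ω_arm = x = 0 and total ω_ring = x − (19/45)·y = 1  ⇒  y = -45/19, x = 0
row 2 ring = −(19/45)·(-45/19) = 1
totals (row 1 + row 2): sun 0 + (-45/19) = -45/19, ring 0 + 1 = 1, arm 0 + 0 = 0
asked cell (row1, ring) = 0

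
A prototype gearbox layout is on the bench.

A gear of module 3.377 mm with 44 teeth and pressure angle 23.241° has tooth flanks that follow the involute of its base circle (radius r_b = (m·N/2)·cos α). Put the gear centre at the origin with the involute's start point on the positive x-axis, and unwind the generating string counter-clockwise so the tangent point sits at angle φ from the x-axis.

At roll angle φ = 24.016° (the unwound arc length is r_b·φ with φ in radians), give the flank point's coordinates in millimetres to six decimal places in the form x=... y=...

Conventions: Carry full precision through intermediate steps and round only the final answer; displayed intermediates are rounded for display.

topology: single-mesh involute geometry — m = 3.377, N = 44
pitch radius r_p = m·N/2 = 3.377·44/2 = 74.294000
base radius r_b = r_p·cos α = 74.294000·cos 23.241° = 68.265280
roll angle φ = 24.016° = 0.41915827 rad
x = r_b·(cos φ + φ·sin φ) = 74.001324
y = r_b·(sin φ − φ·cos φ) = 1.646506

x=74.001324 y=1.646506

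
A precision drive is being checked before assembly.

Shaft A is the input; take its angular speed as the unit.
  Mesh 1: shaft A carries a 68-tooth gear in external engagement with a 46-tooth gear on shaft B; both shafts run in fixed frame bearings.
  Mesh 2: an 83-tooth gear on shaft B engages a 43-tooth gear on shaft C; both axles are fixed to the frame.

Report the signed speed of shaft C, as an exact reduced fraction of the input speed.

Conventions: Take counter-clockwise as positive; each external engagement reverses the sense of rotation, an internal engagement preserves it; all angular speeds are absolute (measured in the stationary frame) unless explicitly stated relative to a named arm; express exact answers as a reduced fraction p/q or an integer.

2-mesh fixed-axis compound train (all bearings frame-fixed)
mesh 1 [68T→46T]: |ω|/ω_in = 1×68/46 = 34/23, sense flips to −
mesh 2 [83T→43T]: |ω|/ω_in = (34/23)×83/43 = 2822/989, sense flips to +
signed output speed (× input speed) = 2822/989

2822/989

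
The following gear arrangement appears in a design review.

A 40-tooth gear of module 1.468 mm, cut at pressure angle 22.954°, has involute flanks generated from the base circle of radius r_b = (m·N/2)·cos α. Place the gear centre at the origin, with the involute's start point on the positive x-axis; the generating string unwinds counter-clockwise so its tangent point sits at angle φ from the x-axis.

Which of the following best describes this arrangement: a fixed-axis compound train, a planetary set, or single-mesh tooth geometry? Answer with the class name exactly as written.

single-mesh tooth geometry

single-mesh involute tooth geometry (40T wheel at module 1.468)
classification: single-mesh tooth geometry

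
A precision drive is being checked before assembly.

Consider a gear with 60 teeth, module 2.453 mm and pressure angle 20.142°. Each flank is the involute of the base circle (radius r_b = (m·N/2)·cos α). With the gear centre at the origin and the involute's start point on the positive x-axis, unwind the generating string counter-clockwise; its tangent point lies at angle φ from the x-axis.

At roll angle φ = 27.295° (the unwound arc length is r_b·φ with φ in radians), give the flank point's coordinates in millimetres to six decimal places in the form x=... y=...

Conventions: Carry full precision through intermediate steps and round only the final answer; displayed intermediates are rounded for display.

single-mesh involute tooth geometry (60T wheel at module 2.453)
pitch radius r_p = m·N/2 = 2.453·60/2 = 73.590000
base radius r_b = r_p·cos α = 73.590000·cos 20.142° = 69.089389
roll angle φ = 27.295° = 0.47638762 rad
x = r_b·(cos φ + φ·sin φ) = 76.489918
y = r_b·(sin φ − φ·cos φ) = 2.433791

x=76.489918 y=2.433791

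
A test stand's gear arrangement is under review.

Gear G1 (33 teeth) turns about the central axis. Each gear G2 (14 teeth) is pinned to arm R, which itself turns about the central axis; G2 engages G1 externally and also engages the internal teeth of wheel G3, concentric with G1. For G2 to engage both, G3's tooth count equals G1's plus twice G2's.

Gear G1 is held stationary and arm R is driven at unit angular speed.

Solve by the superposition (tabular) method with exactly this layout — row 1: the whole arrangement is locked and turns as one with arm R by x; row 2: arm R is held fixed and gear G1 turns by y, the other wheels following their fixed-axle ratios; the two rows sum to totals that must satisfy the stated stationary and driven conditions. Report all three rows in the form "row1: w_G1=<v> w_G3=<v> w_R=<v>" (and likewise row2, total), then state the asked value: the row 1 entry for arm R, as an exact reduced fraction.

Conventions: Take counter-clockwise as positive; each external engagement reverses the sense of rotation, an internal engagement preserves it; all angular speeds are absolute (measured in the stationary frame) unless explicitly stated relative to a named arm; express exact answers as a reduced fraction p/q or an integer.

topology: planetary set — G1 33T / G2 14T / G3 61T, arm = carrier (Willis)
row 1 — lock + rotate with arm: ω_sun = ω_ring = ω_arm = x
row 2 (arm held, sun turns y): ω_ring = −(33/61)·y, ω_arm = 0
boundary: total ω_sun = x + y = 0 and total ω_arm = x = 1  ⇒  y = -1, x = 1
row 2 ring = −(33/61)·(-1) = 33/61
totals (row 1 + row 2): sun 1 + (-1) = 0, ring 1 + 33/61 = 94/61, arm 1 + 0 = 1
asked cell (row1, arm) = 1

row1: w_G1=1 w_G3=1 w_R=1
row2: w_G1=-1 w_G3=33/61 w_R=0
total: w_G1=0 w_G3=94/61 w_R=1
asked value: 1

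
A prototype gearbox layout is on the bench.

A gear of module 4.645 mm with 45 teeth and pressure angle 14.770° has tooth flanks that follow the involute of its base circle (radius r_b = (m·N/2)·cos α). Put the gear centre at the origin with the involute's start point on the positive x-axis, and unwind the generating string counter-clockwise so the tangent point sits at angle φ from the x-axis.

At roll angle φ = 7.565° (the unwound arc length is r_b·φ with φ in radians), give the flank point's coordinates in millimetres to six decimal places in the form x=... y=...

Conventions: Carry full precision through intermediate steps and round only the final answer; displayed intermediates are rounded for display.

x=101.936141 y=0.077403

single-mesh involute tooth geometry (45T wheel at module 4.645)
pitch radius r_p = m·N/2 = 4.645·45/2 = 104.512500
base radius r_b = r_p·cos α = 104.512500·cos 14.770° = 101.059094
roll angle φ = 7.565° = 0.13203416 rad
x = r_b·(cos φ + φ·sin φ) = 101.936141
y = r_b·(sin φ − φ·cos φ) = 0.077403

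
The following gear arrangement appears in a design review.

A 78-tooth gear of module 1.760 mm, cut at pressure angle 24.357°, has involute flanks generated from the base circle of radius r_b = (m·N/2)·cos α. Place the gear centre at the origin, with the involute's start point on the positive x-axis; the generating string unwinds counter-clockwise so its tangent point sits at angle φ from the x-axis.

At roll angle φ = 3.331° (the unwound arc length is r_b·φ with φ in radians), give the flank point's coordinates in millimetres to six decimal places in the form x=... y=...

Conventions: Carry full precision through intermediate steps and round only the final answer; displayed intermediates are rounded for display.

single-mesh involute tooth geometry (78T wheel at module 1.760)
pitch radius r_p = m·N/2 = 1.760·78/2 = 68.640000
base radius r_b = r_p·cos α = 68.640000·cos 24.357° = 62.530589
roll angle φ = 3.331° = 0.05813692 rad
x = r_b·(cos φ + φ·sin φ) = 62.636174
y = r_b·(sin φ − φ·cos φ) = 0.004094

x=62.636174 y=0.004094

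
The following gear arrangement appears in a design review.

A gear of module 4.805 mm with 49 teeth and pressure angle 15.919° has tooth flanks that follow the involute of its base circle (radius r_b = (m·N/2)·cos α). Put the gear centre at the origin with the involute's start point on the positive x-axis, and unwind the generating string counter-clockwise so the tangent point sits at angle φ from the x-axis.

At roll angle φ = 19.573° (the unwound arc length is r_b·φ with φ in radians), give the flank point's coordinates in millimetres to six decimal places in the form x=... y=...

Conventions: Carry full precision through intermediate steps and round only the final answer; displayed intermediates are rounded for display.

class = single-mesh tooth geometry [base-circle involute, m = 4.805, 49T]
pitch radius r_p = m·N/2 = 4.805·49/2 = 117.722500
base radius r_b = r_p·cos α = 117.722500·cos 15.919° = 113.207890
roll angle φ = 19.573° = 0.34161329 rad
x = r_b·(cos φ + φ·sin φ) = 119.622077
y = r_b·(sin φ − φ·cos φ) = 1.486904

x=119.622077 y=1.486904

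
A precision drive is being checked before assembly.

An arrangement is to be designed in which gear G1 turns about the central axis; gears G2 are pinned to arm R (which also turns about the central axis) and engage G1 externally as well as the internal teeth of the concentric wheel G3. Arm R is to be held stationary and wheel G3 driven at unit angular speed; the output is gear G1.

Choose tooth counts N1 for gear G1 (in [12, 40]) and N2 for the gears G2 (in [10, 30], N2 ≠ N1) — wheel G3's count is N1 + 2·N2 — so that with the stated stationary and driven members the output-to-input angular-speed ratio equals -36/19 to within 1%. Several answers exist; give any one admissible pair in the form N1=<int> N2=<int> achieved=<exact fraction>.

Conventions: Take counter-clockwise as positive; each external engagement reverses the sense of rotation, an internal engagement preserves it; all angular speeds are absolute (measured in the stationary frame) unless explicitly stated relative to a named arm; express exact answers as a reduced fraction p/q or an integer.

design class (target -36/19): planetary set
Willis with ω_arm = 0: ω_sun/ω_ring = −N3/N1; set equal to -36/19  ⇒  N3/N1 = −(-36/19) = 36/19
N3 = N1 + 2·N2  ⇒  N2/N1 = (N3/N1 − 1)/2 = (36/19 − 1)/2 = 17/38
smallest multiple with N1 ≥ 12 and N2 ≥ 10: k = 1  ⇒  N1 = 1·38 = 38, N2 = 1·17 = 17 (N1 ≤ 40, N2 ≤ 30, N2 ≠ N1 ✓), N3 = 38 + 2·17 = 72
check: −N3/N1 with N1 = 38, N3 = 72 gives -36/19; |achieved − target| = 0 ≤ 9/475 ✓

N1=38 N2=17 achieved=-36/19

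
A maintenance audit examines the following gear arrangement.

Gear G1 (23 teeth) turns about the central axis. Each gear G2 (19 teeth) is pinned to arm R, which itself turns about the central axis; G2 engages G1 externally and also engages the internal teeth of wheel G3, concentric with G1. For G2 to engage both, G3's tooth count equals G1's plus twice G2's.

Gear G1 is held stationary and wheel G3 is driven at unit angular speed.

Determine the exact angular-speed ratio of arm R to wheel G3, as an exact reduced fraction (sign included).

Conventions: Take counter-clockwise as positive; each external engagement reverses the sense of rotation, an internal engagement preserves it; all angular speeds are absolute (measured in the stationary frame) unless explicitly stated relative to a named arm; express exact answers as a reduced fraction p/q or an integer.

class = planetary set [G3 = 23+2·19 = 61; Willis about the carrier]
ring teeth: 23 + 2·19 = 61
23(ω_sun−ω_arm) = −61(ω_ring−ω_arm),  ω_sun = 0, ω_ring = 1
23(0−ω_arm) = −61(1−ω_arm)  ⇒  84·ω_arm = 61  ⇒  ω_arm = 61/84
ω_out/ω_in = 61/84

61/84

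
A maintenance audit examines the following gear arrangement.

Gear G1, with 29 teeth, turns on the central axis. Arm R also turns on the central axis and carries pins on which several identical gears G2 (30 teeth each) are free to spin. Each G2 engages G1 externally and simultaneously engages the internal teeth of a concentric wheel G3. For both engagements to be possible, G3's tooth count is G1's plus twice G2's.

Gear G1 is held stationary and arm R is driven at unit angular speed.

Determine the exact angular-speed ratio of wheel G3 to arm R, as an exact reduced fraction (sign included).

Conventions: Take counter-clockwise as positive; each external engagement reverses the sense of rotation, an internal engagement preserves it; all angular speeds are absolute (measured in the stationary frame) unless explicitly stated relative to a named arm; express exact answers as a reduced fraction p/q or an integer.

recognized (axles ride arm R): planetary set, 29/30/89 teeth
ring teeth: 29 + 2·30 = 89
29(ω_sun−ω_arm) = −89(ω_ring−ω_arm),  ω_sun = 0, ω_arm = 1
ω_ring = 1 − (29/89)(0−1) = 118/89
ω_out/ω_in = 118/89

118/89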